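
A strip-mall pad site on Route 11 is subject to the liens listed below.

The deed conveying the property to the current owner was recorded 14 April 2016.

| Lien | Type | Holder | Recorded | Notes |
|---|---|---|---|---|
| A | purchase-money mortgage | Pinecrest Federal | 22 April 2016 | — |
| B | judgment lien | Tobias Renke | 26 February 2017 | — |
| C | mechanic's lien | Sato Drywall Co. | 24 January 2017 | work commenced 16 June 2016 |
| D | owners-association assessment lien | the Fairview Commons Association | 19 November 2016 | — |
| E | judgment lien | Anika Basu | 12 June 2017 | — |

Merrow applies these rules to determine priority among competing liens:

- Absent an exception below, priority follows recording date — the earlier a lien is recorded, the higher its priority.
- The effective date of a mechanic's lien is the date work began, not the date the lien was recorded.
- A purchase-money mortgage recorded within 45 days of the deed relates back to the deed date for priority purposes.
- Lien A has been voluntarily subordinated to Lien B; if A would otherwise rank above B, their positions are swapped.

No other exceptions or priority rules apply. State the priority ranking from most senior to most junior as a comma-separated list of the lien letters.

Effective dates after the stated exceptions: A's effective date is the deed date, 14 April 2016; C's effective date is 16 June 2016, when work began.
By effective date, earliest first: A (14 April 2016), C (16 June 2016), D (19 November 2016), B (26 February 2017), E (12 June 2017).
Because A would otherwise rank above B, the subordination swaps them.

B, C, D, A, E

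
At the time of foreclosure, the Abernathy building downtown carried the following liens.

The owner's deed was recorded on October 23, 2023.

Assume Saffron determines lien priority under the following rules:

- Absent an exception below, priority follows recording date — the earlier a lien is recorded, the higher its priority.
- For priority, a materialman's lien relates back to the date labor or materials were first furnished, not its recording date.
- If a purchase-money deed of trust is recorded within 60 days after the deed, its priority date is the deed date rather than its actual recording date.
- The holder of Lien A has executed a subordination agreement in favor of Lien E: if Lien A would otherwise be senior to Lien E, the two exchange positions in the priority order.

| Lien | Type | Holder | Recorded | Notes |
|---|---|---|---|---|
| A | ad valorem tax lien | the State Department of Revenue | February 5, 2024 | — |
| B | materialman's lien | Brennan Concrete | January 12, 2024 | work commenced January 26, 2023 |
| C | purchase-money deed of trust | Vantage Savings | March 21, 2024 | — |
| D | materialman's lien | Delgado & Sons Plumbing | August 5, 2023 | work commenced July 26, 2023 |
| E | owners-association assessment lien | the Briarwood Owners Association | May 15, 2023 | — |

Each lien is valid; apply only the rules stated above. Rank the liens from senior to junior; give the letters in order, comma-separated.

Effective dates: B relates back to January 26, 2023 (work commenced); C missed the 60-day window (150 days after the deed), so its recording date stands; D is treated as recorded July 26, 2023, the work-commencement date.
Ordering by effective date: B (January 26, 2023), E (May 15, 2023), D (July 26, 2023), A (February 5, 2024), C (March 21, 2024).
A already ranks below E; the subordination has no effect.

B, E, D, A, C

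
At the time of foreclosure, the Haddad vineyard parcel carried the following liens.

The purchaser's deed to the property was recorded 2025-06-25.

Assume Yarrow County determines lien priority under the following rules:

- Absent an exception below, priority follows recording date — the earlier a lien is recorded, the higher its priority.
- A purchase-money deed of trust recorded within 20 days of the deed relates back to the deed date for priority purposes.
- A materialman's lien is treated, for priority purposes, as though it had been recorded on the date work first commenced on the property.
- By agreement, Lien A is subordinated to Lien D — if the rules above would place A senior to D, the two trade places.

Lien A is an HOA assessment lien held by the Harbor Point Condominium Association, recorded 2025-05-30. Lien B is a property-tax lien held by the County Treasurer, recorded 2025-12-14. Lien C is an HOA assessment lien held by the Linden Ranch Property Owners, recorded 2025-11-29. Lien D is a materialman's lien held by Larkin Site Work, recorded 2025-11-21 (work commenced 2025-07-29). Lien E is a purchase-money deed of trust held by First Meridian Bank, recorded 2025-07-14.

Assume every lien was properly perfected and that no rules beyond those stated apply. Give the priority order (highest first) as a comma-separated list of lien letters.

Effective dates after the stated exceptions: D is treated as recorded 2025-07-29, the work-commencement date; E relates back to the deed date 2025-06-25.
Ordering by effective date: A (2025-05-30), E (2025-06-25), D (2025-07-29), C (2025-11-29), B (2025-12-14).
Because A would otherwise rank above D, the subordination swaps them.

D, E, A, C, B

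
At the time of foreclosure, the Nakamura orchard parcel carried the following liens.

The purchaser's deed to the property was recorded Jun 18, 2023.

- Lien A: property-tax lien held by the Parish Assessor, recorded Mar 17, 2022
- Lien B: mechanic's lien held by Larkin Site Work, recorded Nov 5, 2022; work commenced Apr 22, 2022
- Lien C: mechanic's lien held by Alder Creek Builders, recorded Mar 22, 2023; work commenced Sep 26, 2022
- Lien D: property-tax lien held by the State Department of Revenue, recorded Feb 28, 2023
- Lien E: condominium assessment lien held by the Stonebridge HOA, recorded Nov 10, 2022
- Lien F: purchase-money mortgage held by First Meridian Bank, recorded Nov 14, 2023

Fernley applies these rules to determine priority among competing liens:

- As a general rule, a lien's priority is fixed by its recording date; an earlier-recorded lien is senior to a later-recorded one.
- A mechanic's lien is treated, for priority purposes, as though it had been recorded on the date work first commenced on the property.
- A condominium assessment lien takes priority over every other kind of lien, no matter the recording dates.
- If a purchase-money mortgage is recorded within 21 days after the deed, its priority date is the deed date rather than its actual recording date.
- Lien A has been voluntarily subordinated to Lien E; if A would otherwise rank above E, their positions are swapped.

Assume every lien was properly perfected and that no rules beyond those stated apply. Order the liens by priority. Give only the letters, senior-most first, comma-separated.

E, A, B, C, D, F

First, effective dates: B's effective date is Apr 22, 2022, when work began; C relates back to Sep 26, 2022 (work commenced); F missed the 21-day window (149 days after the deed), so its recording date stands.
E is a condominium assessment lien, so it outranks all other liens regardless of date.
Remaining liens by effective date: A (Mar 17, 2022), B (Apr 22, 2022), C (Sep 26, 2022), D (Feb 28, 2023), F (Nov 14, 2023).
A already ranks below E; the subordination has no effect.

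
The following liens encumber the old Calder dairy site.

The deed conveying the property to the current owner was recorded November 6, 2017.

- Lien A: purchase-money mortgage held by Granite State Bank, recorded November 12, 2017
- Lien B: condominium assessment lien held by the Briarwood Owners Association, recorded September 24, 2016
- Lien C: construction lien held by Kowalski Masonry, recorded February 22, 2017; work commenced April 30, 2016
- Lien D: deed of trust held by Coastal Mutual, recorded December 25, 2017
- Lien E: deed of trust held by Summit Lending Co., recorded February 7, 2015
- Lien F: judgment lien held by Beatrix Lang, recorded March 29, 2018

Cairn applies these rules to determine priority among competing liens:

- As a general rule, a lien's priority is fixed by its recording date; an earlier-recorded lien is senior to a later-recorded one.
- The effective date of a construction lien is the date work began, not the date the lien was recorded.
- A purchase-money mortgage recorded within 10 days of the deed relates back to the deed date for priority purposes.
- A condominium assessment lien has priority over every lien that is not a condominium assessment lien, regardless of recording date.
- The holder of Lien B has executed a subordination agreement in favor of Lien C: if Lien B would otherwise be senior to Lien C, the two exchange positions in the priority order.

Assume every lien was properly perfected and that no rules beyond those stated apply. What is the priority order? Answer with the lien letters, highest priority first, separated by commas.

First, effective dates: A relates back to the deed date November 6, 2017; C is treated as recorded April 30, 2016, the work-commencement date.
As a condominium assessment lien, B is senior to every other lien.
Remaining liens by effective date: E (February 7, 2015), C (April 30, 2016), A (November 6, 2017), D (December 25, 2017), F (March 29, 2018).
B is senior to C before the subordination, so the two trade places.

C, E, B, A, D, F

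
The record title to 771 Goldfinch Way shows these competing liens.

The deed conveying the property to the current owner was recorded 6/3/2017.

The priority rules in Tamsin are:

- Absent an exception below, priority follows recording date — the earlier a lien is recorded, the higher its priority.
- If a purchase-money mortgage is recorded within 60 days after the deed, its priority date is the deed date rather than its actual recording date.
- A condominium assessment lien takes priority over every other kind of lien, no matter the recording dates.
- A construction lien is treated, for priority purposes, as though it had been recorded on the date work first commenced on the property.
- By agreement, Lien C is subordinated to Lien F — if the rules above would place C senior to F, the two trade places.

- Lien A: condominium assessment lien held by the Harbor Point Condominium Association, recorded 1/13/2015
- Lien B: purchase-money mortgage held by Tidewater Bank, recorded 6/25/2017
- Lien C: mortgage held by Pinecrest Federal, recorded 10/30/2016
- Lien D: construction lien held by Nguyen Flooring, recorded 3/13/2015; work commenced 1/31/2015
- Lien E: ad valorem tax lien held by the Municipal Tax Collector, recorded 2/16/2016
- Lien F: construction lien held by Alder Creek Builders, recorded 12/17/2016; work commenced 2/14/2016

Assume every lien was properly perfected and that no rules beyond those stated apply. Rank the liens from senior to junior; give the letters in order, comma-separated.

Adjusting effective dates: B relates back to the deed date 6/3/2017; D is treated as recorded 1/31/2015, the work-commencement date; F relates back to 2/14/2016 (work commenced).
As a condominium assessment lien, A is senior to every other lien.
Among the remaining liens, by effective date: D (1/31/2015), F (2/14/2016), E (2/16/2016), C (10/30/2016), B (6/3/2017).
C already ranks below F; the subordination has no effect.

A, D, F, E, C, B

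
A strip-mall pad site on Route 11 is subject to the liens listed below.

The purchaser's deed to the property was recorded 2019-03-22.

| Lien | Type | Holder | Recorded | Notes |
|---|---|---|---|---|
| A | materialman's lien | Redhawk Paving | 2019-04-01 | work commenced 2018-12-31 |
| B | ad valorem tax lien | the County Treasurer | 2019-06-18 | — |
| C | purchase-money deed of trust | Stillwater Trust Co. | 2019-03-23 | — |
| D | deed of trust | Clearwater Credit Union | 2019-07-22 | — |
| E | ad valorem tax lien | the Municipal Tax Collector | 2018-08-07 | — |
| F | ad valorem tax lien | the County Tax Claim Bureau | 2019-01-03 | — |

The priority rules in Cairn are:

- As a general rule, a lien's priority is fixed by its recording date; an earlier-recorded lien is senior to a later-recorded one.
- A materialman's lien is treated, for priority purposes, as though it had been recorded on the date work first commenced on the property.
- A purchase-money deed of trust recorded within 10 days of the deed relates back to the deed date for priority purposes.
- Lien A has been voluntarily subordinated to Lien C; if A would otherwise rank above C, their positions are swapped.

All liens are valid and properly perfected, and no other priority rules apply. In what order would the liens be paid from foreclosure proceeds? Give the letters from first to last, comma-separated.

Effective dates: A is treated as recorded 2018-12-31, the work-commencement date; C's effective date is the deed date, 2019-03-22.
By effective date, earliest first: E (2018-08-07), A (2018-12-31), F (2019-01-03), C (2019-03-22), B (2019-06-18), D (2019-07-22).
A would otherwise be senior to C, so under the subordination agreement A and C exchange positions.

E, C, F, A, B, D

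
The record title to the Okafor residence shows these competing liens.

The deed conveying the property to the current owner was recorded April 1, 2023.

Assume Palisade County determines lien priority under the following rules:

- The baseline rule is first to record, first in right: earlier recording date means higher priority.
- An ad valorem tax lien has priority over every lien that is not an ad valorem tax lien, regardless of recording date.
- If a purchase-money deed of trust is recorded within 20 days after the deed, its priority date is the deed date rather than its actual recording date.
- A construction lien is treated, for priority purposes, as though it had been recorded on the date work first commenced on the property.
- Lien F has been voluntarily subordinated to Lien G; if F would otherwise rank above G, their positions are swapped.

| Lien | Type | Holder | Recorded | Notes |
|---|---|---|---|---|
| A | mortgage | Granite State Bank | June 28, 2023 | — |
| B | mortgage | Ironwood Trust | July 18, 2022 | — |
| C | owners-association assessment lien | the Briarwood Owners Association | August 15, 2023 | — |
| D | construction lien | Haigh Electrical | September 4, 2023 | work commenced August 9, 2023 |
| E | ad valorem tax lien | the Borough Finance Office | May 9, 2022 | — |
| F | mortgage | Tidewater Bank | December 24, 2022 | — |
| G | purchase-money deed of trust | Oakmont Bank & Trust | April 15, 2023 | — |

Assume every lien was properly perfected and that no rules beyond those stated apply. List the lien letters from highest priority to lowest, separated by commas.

E, B, G, F, A, D, C

First, effective dates: D is treated as recorded August 9, 2023, the work-commencement date; G relates back to the deed date April 1, 2023.
E is an ad valorem tax lien, so it outranks all other liens regardless of date.
Among the remaining liens, by effective date: B (July 18, 2022), F (December 24, 2022), G (April 1, 2023), A (June 28, 2023), D (August 9, 2023), C (August 15, 2023).
F is senior to G before the subordination, so the two trade places.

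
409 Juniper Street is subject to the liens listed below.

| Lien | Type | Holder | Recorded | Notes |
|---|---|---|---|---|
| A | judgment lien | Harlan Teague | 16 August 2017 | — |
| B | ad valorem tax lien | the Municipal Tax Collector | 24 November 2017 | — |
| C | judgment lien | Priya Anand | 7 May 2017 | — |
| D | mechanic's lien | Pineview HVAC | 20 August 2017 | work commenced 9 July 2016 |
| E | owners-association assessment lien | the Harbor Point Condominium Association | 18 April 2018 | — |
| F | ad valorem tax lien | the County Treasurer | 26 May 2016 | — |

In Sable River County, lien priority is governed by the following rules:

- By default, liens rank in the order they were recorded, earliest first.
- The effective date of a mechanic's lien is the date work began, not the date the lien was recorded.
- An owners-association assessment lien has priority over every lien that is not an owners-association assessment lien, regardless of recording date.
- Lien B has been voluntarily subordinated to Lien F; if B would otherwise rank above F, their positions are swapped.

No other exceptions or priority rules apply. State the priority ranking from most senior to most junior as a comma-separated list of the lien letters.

Effective dates after the stated exceptions: D's effective date is 9 July 2016, when work began.
As an owners-association assessment lien, E is senior to every other lien.
Among the remaining liens, by effective date: F (26 May 2016), D (9 July 2016), C (7 May 2017), A (16 August 2017), B (24 November 2017).
Since B is not senior to F, the subordination leaves the order unchanged.

E, F, D, C, A, B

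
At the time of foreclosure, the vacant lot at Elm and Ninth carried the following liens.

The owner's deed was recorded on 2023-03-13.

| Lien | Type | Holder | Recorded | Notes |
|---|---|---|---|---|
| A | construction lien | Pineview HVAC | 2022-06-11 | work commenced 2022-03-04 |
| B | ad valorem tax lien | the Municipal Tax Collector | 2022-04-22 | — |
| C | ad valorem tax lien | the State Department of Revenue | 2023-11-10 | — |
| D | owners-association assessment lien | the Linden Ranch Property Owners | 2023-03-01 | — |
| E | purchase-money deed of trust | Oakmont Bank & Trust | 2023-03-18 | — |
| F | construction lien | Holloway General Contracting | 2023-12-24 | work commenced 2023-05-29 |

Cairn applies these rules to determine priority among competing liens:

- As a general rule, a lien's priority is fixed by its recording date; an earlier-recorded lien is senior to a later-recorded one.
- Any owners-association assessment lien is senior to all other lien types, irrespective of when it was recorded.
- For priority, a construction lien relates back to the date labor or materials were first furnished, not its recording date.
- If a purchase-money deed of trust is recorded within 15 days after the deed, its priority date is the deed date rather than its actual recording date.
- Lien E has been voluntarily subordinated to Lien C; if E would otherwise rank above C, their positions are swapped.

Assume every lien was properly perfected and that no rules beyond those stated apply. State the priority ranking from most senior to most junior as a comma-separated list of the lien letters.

D, A, B, C, F, E

Adjusting effective dates: A is treated as recorded 2022-03-04, the work-commencement date; E was recorded within the 15-day window, so its effective date is the deed date 2023-03-13; F is treated as recorded 2023-05-29, the work-commencement date.
D, as an owners-association assessment lien, has superpriority and ranks first.
Among the remaining liens, by effective date: A (2022-03-04), B (2022-04-22), E (2023-03-13), F (2023-05-29), C (2023-11-10).
E is senior to C before the subordination, so the two trade places.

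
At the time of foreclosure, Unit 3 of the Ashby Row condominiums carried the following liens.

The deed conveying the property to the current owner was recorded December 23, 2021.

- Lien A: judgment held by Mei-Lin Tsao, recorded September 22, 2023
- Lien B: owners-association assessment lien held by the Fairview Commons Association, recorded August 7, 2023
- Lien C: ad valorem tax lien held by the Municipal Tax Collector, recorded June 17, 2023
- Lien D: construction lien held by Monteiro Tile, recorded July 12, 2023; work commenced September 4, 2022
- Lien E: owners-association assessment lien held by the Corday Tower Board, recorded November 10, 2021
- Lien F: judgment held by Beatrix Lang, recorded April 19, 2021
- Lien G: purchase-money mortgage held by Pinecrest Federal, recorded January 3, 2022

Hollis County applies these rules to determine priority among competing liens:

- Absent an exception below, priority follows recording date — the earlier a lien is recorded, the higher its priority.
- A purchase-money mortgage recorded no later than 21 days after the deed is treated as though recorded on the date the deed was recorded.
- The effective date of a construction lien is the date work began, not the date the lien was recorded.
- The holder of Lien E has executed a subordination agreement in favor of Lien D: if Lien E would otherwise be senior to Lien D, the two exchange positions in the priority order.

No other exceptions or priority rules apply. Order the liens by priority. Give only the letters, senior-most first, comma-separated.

F, D, G, E, C, B, A

Adjusting effective dates: D's effective date is September 4, 2022, when work began; G was recorded within the 21-day window, so its effective date is the deed date December 23, 2021.
By effective date, earliest first: F (April 19, 2021), E (November 10, 2021), G (December 23, 2021), D (September 4, 2022), C (June 17, 2023), B (August 7, 2023), A (September 22, 2023).
E would otherwise be senior to D, so under the subordination agreement E and D exchange positions.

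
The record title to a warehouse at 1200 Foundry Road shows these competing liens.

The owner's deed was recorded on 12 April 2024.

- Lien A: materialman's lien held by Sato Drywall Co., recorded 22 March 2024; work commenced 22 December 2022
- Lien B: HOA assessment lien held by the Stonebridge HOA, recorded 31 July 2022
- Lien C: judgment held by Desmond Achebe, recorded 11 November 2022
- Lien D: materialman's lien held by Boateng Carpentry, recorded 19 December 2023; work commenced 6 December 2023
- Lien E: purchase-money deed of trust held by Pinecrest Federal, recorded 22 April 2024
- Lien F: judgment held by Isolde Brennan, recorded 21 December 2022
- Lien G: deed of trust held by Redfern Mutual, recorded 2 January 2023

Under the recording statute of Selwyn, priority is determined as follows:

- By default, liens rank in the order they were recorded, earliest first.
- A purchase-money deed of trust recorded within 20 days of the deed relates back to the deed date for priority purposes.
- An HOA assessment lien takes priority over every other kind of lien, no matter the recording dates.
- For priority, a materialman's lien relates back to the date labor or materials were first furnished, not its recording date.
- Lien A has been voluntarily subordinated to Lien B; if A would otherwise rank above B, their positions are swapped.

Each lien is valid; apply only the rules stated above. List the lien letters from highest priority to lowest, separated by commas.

B, C, F, A, G, D, E

First, effective dates: A's effective date is 22 December 2022, when work began; D's effective date is 6 December 2023, when work began; E's effective date is the deed date, 12 April 2024.
B is an HOA assessment lien, so it outranks all other liens regardless of date.
Ordering the rest by effective date: C (11 November 2022), F (21 December 2022), A (22 December 2022), G (2 January 2023), D (6 December 2023), E (12 April 2024).
Since A is not senior to B, the subordination leaves the order unchanged.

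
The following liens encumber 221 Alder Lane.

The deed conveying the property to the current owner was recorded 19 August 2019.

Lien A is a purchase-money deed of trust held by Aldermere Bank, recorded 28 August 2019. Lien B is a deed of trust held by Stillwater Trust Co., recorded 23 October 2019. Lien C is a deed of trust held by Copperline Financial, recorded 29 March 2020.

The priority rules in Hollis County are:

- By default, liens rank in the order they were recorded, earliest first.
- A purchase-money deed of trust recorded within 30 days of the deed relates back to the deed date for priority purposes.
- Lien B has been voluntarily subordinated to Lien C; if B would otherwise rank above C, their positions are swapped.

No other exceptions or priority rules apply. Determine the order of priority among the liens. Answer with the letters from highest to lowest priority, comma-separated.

A, C, B

Effective dates after the stated exceptions: A relates back to the deed date 19 August 2019.
By effective date, earliest first: A (19 August 2019), B (23 October 2019), C (29 March 2020).
The subordination applies — B was senior to C — so B and C swap.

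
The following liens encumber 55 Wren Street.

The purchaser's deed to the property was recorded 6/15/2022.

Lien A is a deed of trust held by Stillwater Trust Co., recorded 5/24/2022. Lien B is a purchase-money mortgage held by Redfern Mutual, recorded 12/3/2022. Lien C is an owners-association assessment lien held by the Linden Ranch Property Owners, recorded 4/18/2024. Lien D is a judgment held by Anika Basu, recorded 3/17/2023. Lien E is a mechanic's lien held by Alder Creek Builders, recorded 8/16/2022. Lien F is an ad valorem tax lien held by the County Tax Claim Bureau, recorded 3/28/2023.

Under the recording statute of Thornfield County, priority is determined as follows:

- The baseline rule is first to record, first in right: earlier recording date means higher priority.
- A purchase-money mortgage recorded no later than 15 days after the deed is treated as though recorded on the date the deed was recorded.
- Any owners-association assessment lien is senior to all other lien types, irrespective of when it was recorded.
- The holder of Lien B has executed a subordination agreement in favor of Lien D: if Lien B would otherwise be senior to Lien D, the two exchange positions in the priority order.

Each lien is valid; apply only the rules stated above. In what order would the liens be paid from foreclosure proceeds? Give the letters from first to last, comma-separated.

Effective dates after the stated exceptions: B was recorded 171 days after the deed — beyond 15 days — so no relation-back applies.
C is an owners-association assessment lien and takes priority over every other lien.
The other liens, earliest effective date first: A (5/24/2022), E (8/16/2022), B (12/3/2022), D (3/17/2023), F (3/28/2023).
The subordination applies — B was senior to D — so B and D swap.

C, A, E, D, B, F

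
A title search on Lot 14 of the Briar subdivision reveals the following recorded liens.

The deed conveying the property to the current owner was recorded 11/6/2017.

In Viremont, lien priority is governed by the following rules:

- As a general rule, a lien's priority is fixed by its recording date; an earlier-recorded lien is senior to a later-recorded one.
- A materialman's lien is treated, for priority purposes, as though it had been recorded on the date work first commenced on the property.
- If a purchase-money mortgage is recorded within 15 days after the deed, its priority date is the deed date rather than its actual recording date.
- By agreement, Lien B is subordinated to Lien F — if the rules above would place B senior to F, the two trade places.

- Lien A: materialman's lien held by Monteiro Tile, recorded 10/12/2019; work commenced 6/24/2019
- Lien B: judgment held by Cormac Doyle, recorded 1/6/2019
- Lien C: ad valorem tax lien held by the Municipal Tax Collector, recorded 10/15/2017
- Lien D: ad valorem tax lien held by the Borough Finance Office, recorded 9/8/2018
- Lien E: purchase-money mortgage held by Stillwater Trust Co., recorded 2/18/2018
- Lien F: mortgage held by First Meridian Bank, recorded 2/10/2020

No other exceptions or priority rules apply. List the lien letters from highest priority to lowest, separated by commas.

C, E, D, F, A, B

Adjusting effective dates: A is treated as recorded 6/24/2019, the work-commencement date; E was recorded 104 days after the deed, outside the 15-day window, so it keeps its recording date.
By effective date: C (10/15/2017), E (2/18/2018), D (9/8/2018), B (1/6/2019), A (6/24/2019), F (2/10/2020).
Because B would otherwise rank above F, the subordination swaps them.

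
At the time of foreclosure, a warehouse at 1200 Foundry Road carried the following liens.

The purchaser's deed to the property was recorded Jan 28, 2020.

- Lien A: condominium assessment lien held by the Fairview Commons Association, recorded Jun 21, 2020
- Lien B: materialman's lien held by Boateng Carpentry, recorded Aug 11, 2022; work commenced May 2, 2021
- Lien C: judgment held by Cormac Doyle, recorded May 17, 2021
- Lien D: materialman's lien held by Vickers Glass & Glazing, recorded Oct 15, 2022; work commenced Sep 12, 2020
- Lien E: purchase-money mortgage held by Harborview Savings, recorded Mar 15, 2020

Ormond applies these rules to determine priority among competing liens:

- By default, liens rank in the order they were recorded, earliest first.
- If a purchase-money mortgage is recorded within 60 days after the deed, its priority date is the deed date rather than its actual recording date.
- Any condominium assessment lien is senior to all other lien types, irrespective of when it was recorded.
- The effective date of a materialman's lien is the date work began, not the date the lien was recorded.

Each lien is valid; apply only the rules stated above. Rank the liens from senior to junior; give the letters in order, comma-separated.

A, E, D, B, C

Adjusting effective dates: B relates back to May 2, 2021 (work commenced); D is treated as recorded Sep 12, 2020, the work-commencement date; E relates back to the deed date Jan 28, 2020.
A is a condominium assessment lien and takes priority over every other lien.
Among the remaining liens, by effective date: E (Jan 28, 2020), D (Sep 12, 2020), B (May 2, 2021), C (May 17, 2021).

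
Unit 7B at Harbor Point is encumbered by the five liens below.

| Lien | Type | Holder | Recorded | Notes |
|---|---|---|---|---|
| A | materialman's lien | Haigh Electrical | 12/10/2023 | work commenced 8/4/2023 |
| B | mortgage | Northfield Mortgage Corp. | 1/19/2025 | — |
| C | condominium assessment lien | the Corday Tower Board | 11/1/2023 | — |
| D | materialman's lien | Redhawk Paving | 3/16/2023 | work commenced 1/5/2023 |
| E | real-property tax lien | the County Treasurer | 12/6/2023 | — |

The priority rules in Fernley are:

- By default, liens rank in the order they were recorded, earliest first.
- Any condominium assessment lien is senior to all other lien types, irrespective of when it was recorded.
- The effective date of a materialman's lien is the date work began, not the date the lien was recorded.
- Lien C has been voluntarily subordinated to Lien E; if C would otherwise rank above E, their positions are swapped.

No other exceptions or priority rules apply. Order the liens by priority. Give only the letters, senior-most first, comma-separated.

First, effective dates: A relates back to 8/4/2023 (work commenced); D's effective date is 1/5/2023, when work began.
As a condominium assessment lien, C is senior to every other lien.
Ordering the rest by effective date: D (1/5/2023), A (8/4/2023), E (12/6/2023), B (1/19/2025).
C is senior to E before the subordination, so the two trade places.

E, D, A, C, B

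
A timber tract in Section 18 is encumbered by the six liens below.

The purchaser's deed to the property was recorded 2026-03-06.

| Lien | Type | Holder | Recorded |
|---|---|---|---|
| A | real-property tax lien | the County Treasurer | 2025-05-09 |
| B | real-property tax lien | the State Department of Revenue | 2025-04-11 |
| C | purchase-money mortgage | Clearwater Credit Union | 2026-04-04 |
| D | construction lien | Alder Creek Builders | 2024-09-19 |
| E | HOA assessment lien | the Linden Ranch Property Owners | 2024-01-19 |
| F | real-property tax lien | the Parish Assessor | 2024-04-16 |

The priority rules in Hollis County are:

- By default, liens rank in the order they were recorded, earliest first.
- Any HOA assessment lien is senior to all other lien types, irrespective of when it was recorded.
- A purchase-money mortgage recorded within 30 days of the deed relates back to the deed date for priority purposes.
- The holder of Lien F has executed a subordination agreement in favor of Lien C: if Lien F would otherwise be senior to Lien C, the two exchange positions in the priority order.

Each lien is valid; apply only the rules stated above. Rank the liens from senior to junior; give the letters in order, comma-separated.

E, C, D, B, A, F

First, effective dates: C's effective date is the deed date, 2026-03-06.
E is an HOA assessment lien, so it outranks all other liens regardless of date.
Remaining liens by effective date: F (2024-04-16), D (2024-09-19), B (2025-04-11), A (2025-05-09), C (2026-03-06).
Because F would otherwise rank above C, the subordination swaps them.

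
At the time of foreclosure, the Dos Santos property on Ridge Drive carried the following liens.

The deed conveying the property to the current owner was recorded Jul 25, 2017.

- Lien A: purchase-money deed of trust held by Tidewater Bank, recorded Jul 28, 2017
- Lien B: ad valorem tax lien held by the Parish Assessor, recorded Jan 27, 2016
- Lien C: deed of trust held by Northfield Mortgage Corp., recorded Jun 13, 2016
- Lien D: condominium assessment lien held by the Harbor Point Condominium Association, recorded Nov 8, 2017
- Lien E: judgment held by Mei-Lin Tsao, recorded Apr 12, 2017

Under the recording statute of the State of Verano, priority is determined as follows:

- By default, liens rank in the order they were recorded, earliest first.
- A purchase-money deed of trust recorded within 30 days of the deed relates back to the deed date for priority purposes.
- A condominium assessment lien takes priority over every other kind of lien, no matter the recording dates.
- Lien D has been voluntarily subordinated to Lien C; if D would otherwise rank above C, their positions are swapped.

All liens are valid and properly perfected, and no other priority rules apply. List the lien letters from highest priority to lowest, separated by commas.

C, B, D, E, A

Adjusting effective dates: A's effective date is the deed date, Jul 25, 2017.
D is a condominium assessment lien, so it outranks all other liens regardless of date.
Remaining liens by effective date: B (Jan 27, 2016), C (Jun 13, 2016), E (Apr 12, 2017), A (Jul 25, 2017).
The subordination applies — D was senior to C — so D and C swap.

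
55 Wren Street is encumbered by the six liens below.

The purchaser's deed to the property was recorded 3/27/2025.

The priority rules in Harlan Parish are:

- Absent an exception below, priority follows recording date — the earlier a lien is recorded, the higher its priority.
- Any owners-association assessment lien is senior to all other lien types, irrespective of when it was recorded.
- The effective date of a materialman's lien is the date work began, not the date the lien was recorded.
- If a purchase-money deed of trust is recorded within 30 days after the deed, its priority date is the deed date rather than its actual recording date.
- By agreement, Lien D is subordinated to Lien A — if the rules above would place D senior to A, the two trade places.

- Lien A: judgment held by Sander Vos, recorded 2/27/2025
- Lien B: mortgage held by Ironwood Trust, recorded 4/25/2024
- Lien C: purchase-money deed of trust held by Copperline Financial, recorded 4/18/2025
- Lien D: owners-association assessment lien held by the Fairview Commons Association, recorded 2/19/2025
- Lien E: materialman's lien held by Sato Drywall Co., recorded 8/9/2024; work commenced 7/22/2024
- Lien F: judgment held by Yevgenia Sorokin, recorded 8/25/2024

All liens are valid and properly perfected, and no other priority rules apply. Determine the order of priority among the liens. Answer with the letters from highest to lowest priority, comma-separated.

A, B, E, F, D, C

Effective dates after the stated exceptions: C's effective date is the deed date, 3/27/2025; E is treated as recorded 7/22/2024, the work-commencement date.
As an owners-association assessment lien, D is senior to every other lien.
Ordering the rest by effective date: B (4/25/2024), E (7/22/2024), F (8/25/2024), A (2/27/2025), C (3/27/2025).
The subordination applies — D was senior to A — so D and A swap.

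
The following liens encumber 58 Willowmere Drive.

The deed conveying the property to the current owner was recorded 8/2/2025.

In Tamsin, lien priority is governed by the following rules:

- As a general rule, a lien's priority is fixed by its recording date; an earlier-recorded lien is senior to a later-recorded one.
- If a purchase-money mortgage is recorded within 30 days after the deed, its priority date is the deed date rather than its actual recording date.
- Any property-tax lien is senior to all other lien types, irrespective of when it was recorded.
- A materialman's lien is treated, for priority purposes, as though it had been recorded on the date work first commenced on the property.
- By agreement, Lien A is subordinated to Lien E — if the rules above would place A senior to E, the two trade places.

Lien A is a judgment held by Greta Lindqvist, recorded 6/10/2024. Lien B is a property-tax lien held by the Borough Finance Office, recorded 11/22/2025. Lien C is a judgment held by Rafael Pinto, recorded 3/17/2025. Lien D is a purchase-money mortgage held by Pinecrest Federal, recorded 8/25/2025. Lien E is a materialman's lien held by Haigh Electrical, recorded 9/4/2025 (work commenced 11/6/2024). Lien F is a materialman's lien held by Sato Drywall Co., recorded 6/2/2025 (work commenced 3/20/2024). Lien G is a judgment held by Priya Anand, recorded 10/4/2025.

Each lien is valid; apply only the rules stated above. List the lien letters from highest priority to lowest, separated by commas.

Effective dates: D was recorded within the 30-day window, so its effective date is the deed date 8/2/2025; E relates back to 11/6/2024 (work commenced); F is treated as recorded 3/20/2024, the work-commencement date.
As a property-tax lien, B is senior to every other lien.
Ordering the rest by effective date: F (3/20/2024), A (6/10/2024), E (11/6/2024), C (3/17/2025), D (8/2/2025), G (10/4/2025).
The subordination applies — A was senior to E — so A and E swap.

B, F, E, A, C, D, G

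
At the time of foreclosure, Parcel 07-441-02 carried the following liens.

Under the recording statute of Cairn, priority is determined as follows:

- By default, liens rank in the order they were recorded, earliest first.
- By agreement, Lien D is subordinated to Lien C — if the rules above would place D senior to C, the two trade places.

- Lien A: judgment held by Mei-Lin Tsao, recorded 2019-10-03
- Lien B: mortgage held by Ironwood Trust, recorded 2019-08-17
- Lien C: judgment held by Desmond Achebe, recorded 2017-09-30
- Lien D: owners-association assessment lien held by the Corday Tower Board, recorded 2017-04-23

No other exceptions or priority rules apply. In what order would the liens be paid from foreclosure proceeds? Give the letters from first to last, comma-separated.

C, D, B, A

By effective date, earliest first: D (2017-04-23), C (2017-09-30), B (2019-08-17), A (2019-10-03).
The subordination applies — D was senior to C — so D and C swap.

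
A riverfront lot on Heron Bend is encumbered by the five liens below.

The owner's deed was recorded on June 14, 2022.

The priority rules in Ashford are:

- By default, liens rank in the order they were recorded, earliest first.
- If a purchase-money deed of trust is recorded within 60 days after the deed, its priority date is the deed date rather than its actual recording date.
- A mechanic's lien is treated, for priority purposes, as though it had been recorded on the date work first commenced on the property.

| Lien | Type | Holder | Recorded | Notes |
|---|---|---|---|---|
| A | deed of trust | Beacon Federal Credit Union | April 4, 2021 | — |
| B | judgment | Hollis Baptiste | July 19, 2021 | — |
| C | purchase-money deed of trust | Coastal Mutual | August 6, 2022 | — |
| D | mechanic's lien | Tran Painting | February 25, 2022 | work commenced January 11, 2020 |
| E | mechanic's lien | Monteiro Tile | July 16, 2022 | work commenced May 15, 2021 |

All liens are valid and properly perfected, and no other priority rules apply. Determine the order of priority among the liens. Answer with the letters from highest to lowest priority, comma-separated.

D, A, E, B, C

Effective dates after the stated exceptions: C's effective date is the deed date, June 14, 2022; D's effective date is January 11, 2020, when work began; E is treated as recorded May 15, 2021, the work-commencement date.
By effective date: D (January 11, 2020), A (April 4, 2021), E (May 15, 2021), B (July 19, 2021), C (June 14, 2022).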